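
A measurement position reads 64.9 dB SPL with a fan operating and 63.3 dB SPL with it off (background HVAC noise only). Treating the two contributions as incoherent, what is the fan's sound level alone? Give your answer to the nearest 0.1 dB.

59.8 dB SPL

Remove the background by subtracting linear intensities:
L_src = 10·log₁₀(10^(64.9/10) − 10^(63.3/10)) = 10·log₁₀(952300) = 59.8 dB SPL.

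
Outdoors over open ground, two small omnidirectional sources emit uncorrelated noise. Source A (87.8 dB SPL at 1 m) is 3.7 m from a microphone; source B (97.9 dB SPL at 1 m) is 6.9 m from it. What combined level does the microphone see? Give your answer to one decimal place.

At the listener: L_A = 87.8 − 20·log₁₀(3.7) = 76.44 dB; L_B = 97.9 − 20·log₁₀(6.9) = 81.12 dB.
Combined: 10·log₁₀(10^(76.44/10)+10^(81.12/10)) = 82.4 dB SPL.

82.4 dB SPL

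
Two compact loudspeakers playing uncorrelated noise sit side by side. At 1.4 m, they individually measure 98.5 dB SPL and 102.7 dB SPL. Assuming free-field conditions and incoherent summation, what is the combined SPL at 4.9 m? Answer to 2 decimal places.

Combined at 1.4 m: 10·log₁₀(10^(98.5/10)+10^(102.7/10)) = 104.099 dB SPL.
Then apply −20·log₁₀(4.9/1.4) = -10.881 dB → 93.22 dB SPL.

93.22 dB SPL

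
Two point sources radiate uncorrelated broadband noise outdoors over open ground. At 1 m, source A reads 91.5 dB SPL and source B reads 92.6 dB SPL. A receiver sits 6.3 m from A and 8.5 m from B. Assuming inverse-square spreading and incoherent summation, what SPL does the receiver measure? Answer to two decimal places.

At the listener: L_A = 91.5 − 20·log₁₀(6.3) = 75.513 dB; L_B = 92.6 − 20·log₁₀(8.5) = 74.012 dB.
Combined: 10·log₁₀(10^(75.513/10)+10^(74.012/10)) = 77.84 dB SPL.

77.84 dB SPL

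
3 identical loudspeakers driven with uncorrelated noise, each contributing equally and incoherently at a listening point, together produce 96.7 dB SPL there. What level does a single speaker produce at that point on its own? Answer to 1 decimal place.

91.9 dB SPL

3 equal incoherent sources add 10·log₁₀(3) = 4.77 dB over one source.
L_one = 96.7 − 4.77 = 91.9 dB SPL.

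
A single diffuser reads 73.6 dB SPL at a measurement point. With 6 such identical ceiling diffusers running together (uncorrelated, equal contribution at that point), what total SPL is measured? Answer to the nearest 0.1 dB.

81.4 dB SPL

6 equal incoherent sources raise the level by 10·log₁₀(6) = 7.78 dB.
L_total = 73.6 + 7.78 = 81.4 dB SPL.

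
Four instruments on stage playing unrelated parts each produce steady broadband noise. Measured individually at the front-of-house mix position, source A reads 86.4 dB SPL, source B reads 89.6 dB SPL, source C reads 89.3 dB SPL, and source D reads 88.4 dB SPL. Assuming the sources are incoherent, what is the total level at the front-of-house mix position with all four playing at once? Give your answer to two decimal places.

Uncorrelated sources add in intensity (power), not in dB.
L_total = 10·log₁₀(10^(86.4/10) + 10^(89.6/10) + 10^(89.3/10) + 10^(88.4/10)) = 10·log₁₀(2891000000) = 94.61 dB SPL.

94.61 dB SPL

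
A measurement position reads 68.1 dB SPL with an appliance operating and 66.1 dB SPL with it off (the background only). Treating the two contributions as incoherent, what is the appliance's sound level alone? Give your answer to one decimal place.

Background correction is a power subtraction:
L_src = 10·log₁₀(10^(68.1/10) − 10^(66.1/10)) = 10·log₁₀(2383000) = 63.8 dB SPL.

63.8 dB SPL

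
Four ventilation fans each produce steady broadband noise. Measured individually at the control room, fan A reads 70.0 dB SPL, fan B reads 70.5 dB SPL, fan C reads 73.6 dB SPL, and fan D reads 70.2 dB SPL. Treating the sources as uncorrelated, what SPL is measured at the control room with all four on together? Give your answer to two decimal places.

77.37 dB SPL

Incoherent sources sum as intensities:
L_total = 10·log₁₀(10^(70.0/10) + 10^(70.5/10) + 10^(73.6/10) + 10^(70.2/10)) = 10·log₁₀(54600000) = 77.37 dB SPL.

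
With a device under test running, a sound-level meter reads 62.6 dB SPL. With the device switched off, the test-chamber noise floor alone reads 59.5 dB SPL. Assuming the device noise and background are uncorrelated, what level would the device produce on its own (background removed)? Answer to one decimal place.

Background correction is a power subtraction:
L_src = 10·log₁₀(10^(62.6/10) − 10^(59.5/10)) = 10·log₁₀(928400) = 59.7 dB SPL.

59.7 dB SPL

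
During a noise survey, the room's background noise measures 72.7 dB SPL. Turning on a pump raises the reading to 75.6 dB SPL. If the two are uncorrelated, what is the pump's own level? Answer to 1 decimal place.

Subtract intensities: L_src = 10·log₁₀(10^(L_total/10) − 10^(L_bg/10)).
L_src = 10·log₁₀(10^(75.6/10) − 10^(72.7/10)) = 10·log₁₀(17690000) = 72.5 dB SPL.

72.5 dB SPL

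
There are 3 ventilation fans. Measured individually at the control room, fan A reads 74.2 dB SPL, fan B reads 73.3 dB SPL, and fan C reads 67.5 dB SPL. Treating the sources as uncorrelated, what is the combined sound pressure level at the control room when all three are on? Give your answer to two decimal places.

Add the sources as powers (linear), then convert back to dB:
L_total = 10·log₁₀(10^(74.2/10) + 10^(73.3/10) + 10^(67.5/10)) = 10·log₁₀(53310000) = 77.27 dB SPL.

77.27 dB SPL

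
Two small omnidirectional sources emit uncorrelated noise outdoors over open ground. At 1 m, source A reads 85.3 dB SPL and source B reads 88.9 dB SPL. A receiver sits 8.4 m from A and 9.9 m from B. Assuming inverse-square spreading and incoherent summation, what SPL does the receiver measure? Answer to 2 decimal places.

At the listener: L_A = 85.3 − 20·log₁₀(8.4) = 66.814 dB; L_B = 88.9 − 20·log₁₀(9.9) = 68.987 dB.
Combined: 10·log₁₀(10^(66.814/10)+10^(68.987/10)) = 71.05 dB SPL.

71.05 dB SPL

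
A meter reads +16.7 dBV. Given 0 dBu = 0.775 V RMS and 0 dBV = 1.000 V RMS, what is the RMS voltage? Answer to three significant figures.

6.84 V

V = 1.000 V × 10^(+16.7/20).
= 1.000 × 6.839 = 6.84 V.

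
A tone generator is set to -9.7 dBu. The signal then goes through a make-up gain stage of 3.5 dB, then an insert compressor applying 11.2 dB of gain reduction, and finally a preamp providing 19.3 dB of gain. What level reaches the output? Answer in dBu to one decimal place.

Gain stages sum in dB:
-9.7 + 3.5 − 11.2 + 19.3 = +1.9 dBu.

+1.9 dBu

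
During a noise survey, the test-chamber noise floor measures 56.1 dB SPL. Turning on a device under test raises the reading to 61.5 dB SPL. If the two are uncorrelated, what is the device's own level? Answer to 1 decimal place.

60.0 dB SPL

Subtract intensities: L_src = 10·log₁₀(10^(L_total/10) − 10^(L_bg/10)).
L_src = 10·log₁₀(10^(61.5/10) − 10^(56.1/10)) = 10·log₁₀(1005000) = 60.0 dB SPL.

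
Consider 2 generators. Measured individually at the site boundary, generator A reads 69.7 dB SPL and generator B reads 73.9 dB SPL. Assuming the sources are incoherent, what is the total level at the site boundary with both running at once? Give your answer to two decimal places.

Incoherent sources sum as intensities:
L_total = 10·log₁₀(10^(69.7/10) + 10^(73.9/10)) = 10·log₁₀(33880000) = 75.30 dB SPL.

75.30 dB SPL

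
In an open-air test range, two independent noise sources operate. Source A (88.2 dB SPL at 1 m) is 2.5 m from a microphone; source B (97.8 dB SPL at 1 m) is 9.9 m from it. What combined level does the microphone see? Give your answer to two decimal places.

At the listener: L_A = 88.2 − 20·log₁₀(2.5) = 80.241 dB; L_B = 97.8 − 20·log₁₀(9.9) = 77.887 dB.
Combined: 10·log₁₀(10^(80.241/10)+10^(77.887/10)) = 82.23 dB SPL.

82.23 dB SPL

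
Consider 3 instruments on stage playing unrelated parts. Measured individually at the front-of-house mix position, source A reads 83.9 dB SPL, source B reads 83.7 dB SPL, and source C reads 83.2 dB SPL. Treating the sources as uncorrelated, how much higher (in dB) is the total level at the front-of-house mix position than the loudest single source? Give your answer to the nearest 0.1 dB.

4.5 dB

Uncorrelated sources add in intensity (power), not in dB.
L_total = 10·log₁₀(10^(83.9/10) + 10^(83.7/10) + 10^(83.2/10)) = 88.38 dB SPL.
Excess over the loudest (83.9 dB): 88.38 − 83.9 = 4.5 dB.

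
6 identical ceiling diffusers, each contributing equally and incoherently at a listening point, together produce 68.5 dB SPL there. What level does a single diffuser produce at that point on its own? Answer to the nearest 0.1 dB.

6 equal incoherent sources add 10·log₁₀(6) = 7.78 dB over one source.
L_one = 68.5 − 7.78 = 60.7 dB SPL.

60.7 dB SPL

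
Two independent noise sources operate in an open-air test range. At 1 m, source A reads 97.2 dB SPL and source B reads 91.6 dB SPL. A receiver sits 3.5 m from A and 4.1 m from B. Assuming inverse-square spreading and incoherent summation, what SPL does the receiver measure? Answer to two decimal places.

At the listener: L_A = 97.2 − 20·log₁₀(3.5) = 86.319 dB; L_B = 91.6 − 20·log₁₀(4.1) = 79.344 dB.
Combined: 10·log₁₀(10^(86.319/10)+10^(79.344/10)) = 87.11 dB SPL.

87.11 dB SPL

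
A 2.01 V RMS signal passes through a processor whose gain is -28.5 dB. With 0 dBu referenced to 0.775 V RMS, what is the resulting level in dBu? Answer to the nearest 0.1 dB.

-20.2 dBu

Input level: 20·log₁₀(2.01/0.775) = 8.28 dBu.
Output: 8.28 − 28.5 = -20.2 dBu.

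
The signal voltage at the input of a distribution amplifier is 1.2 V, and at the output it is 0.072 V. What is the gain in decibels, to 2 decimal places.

-24.44 dB

Voltage ratio → dB uses the 20·log₁₀ form:
20·log₁₀(0.072/1.2) = 20·log₁₀(0.06000) = -24.44 dB.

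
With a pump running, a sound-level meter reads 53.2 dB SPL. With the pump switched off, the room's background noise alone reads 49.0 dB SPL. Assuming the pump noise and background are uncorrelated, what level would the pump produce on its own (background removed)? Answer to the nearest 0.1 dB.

Remove the background by subtracting linear intensities:
L_src = 10·log₁₀(10^(53.2/10) − 10^(49.0/10)) = 10·log₁₀(129500) = 51.1 dB SPL.

51.1 dB SPL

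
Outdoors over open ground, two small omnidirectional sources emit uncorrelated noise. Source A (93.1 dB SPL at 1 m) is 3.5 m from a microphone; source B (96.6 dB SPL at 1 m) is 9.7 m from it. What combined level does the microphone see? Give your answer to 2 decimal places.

83.33 dB SPL

At the listener: L_A = 93.1 − 20·log₁₀(3.5) = 82.219 dB; L_B = 96.6 − 20·log₁₀(9.7) = 76.865 dB.
Combined: 10·log₁₀(10^(82.219/10)+10^(76.865/10)) = 83.33 dB SPL.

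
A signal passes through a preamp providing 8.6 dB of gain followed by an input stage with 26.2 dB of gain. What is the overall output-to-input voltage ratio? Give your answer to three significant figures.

Net gain = 8.6 + 26.2 = 34.8 dB.
Voltage ratio = 10^(34.8/20) = 55.0.

55.0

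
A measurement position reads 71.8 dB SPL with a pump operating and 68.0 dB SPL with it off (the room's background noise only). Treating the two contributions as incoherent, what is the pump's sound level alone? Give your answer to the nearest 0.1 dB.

Remove the background by subtracting linear intensities:
L_src = 10·log₁₀(10^(71.8/10) − 10^(68.0/10)) = 10·log₁₀(8826000) = 69.5 dB SPL.

69.5 dB SPL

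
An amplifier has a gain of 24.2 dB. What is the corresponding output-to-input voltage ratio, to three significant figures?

Voltage ratio = 10^(dB/20).
10^(24.2/20) = 10^(1.210) = 16.2.

16.2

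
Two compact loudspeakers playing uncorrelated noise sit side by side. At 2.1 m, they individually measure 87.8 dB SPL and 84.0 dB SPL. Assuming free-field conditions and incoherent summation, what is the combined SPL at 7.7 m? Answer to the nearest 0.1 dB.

Combined at 2.1 m: 10·log₁₀(10^(87.8/10)+10^(84.0/10)) = 89.31 dB SPL.
Then apply −20·log₁₀(7.7/2.1) = -11.29 dB → 78.0 dB SPL.

78.0 dB SPL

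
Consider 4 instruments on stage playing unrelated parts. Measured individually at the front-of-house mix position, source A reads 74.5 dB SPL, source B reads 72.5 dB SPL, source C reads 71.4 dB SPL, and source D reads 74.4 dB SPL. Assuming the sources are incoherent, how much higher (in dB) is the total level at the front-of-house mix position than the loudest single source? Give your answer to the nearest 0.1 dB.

4.9 dB

Add the sources as powers (linear), then convert back to dB:
L_total = 10·log₁₀(10^(74.5/10) + 10^(72.5/10) + 10^(71.4/10) + 10^(74.4/10)) = 79.41 dB SPL.
Excess over the loudest (74.5 dB): 79.41 − 74.5 = 4.9 dB.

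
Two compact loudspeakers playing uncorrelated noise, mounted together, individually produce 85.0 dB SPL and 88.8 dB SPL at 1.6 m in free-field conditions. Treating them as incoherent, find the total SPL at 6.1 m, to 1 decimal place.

Combined at 1.6 m: 10·log₁₀(10^(85.0/10)+10^(88.8/10)) = 90.31 dB SPL.
Then apply −20·log₁₀(6.1/1.6) = -11.62 dB → 78.7 dB SPL.

78.7 dB SPL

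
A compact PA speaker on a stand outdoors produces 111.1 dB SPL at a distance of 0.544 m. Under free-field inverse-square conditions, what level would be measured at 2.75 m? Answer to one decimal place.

For a point source in a free field, ΔL = −20·log₁₀(d₂/d₁).
ΔL = −20·log₁₀(2.75/0.544) = -14.07 dB, so L₂ = 111.1 + (-14.07) = 97.0 dB SPL.

97.0 dB SPL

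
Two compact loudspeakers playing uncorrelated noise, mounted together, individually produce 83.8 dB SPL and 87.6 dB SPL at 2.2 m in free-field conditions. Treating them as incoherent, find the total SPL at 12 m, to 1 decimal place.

74.4 dB SPL

Combined at 2.2 m: 10·log₁₀(10^(83.8/10)+10^(87.6/10)) = 89.11 dB SPL.
Then apply −20·log₁₀(12/2.2) = -14.74 dB → 74.4 dB SPL.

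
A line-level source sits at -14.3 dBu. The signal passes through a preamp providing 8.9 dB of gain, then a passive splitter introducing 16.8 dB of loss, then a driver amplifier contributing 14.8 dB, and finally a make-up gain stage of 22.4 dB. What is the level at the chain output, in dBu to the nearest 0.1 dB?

Cascaded gains and losses add directly in dB.
-14.3 + 8.9 − 16.8 + 14.8 + 22.4 = +15.0 dBu.

+15.0 dBu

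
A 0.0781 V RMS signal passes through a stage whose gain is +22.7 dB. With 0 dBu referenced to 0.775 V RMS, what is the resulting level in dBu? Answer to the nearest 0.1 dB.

Input level: 20·log₁₀(0.0781/0.775) = -19.93 dBu.
Output: -19.93 + 22.7 = +2.8 dBu.

+2.8 dBu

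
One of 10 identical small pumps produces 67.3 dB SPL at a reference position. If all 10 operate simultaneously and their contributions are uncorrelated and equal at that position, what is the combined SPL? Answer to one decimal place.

10 equal incoherent sources raise the level by 10·log₁₀(10) = 10.00 dB.
L_total = 67.3 + 10.00 = 77.3 dB SPL.

77.3 dB SPL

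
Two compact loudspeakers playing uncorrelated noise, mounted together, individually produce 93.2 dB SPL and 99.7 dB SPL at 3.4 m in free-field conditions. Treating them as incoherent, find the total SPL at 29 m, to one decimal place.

Combined at 3.4 m: 10·log₁₀(10^(93.2/10)+10^(99.7/10)) = 100.58 dB SPL.
Then apply −20·log₁₀(29/3.4) = -18.62 dB → 82.0 dB SPL.

82.0 dB SPL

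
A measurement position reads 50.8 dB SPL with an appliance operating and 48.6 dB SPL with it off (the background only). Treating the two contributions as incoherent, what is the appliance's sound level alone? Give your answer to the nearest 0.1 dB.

Subtract intensities: L_src = 10·log₁₀(10^(L_total/10) − 10^(L_bg/10)).
L_src = 10·log₁₀(10^(50.8/10) − 10^(48.6/10)) = 10·log₁₀(47780) = 46.8 dB SPL.

46.8 dB SPL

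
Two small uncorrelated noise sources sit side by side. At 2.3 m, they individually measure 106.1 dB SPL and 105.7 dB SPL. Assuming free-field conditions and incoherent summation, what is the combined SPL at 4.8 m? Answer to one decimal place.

102.5 dB SPL

Combined at 2.3 m: 10·log₁₀(10^(106.1/10)+10^(105.7/10)) = 108.91 dB SPL.
Then apply −20·log₁₀(4.8/2.3) = -6.39 dB → 102.5 dB SPL.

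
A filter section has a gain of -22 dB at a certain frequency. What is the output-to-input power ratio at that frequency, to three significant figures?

0.00631

Power ratio = 10^(dB/10).
10^(-22/10) = 10^(-2.200) = 0.00631.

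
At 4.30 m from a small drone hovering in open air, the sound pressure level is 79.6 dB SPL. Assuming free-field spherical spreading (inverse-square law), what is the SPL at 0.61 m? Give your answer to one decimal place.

96.6 dB SPL

Inverse-square spreading gives ΔL = −20·log₁₀(d₂/d₁).
ΔL = −20·log₁₀(0.61/4.30) = 16.96 dB, so L₂ = 79.6 + (16.96) = 96.6 dB SPL.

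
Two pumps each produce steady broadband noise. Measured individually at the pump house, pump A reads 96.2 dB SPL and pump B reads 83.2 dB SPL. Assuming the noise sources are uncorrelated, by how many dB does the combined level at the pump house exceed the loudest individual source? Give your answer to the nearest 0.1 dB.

0.2 dB

Add the sources as powers (linear), then convert back to dB:
L_total = 10·log₁₀(10^(96.2/10) + 10^(83.2/10)) = 96.41 dB SPL.
Excess over the loudest (96.2 dB): 96.41 − 96.2 = 0.2 dB.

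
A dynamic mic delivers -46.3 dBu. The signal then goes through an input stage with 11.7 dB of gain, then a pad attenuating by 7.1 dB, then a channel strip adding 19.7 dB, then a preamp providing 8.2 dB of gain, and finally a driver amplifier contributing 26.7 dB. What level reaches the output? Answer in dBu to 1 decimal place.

+12.9 dBu

Gain stages sum in dB:
-46.3 + 11.7 − 7.1 + 19.7 + 8.2 + 26.7 = +12.9 dBu.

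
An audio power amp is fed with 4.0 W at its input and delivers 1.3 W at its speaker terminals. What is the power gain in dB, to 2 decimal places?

-4.88 dB

For a power ratio, dB = 10·log₁₀(P₂/P₁).
10·log₁₀(1.3/4.0) = 10·log₁₀(0.3250) = -4.88 dB.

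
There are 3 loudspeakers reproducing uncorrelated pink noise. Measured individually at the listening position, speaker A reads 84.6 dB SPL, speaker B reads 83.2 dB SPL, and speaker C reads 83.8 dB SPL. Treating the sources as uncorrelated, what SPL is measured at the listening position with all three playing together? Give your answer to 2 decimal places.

Uncorrelated sources add in intensity (power), not in dB.
L_total = 10·log₁₀(10^(84.6/10) + 10^(83.2/10) + 10^(83.8/10)) = 10·log₁₀(737200000) = 88.68 dB SPL.

88.68 dB SPL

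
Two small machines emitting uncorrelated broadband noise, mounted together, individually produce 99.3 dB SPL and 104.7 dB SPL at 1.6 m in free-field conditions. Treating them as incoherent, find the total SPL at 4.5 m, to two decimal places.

96.82 dB SPL

Combined at 1.6 m: 10·log₁₀(10^(99.3/10)+10^(104.7/10)) = 105.801 dB SPL.
Then apply −20·log₁₀(4.5/1.6) = -8.982 dB → 96.82 dB SPL.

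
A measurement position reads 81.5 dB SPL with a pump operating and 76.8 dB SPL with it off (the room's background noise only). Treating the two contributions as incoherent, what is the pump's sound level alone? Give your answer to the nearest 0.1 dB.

Remove the background by subtracting linear intensities:
L_src = 10·log₁₀(10^(81.5/10) − 10^(76.8/10)) = 10·log₁₀(93390000) = 79.7 dB SPL.

79.7 dB SPL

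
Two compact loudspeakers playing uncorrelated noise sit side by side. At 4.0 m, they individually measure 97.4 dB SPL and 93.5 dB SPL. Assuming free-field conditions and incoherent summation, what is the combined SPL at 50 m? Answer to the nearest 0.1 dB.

76.9 dB SPL

Combined at 4.0 m: 10·log₁₀(10^(97.4/10)+10^(93.5/10)) = 98.88 dB SPL.
Then apply −20·log₁₀(50/4.0) = -21.94 dB → 76.9 dB SPL.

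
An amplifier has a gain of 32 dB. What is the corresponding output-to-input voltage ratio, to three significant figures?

Voltage ratio = 10^(dB/20).
10^(32/20) = 10^(1.600) = 39.8.

39.8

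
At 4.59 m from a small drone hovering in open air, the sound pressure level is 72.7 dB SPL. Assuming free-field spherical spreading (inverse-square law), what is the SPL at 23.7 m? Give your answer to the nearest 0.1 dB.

For a point source in a free field, ΔL = −20·log₁₀(d₂/d₁).
ΔL = −20·log₁₀(23.7/4.59) = -14.26 dB, so L₂ = 72.7 + (-14.26) = 58.4 dB SPL.

58.4 dB SPL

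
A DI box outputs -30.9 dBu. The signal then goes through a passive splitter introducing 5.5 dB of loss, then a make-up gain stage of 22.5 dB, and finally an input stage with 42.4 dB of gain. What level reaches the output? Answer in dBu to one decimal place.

+28.5 dBu

Cascaded gains and losses add directly in dB.
-30.9 − 5.5 + 22.5 + 42.4 = +28.5 dBu.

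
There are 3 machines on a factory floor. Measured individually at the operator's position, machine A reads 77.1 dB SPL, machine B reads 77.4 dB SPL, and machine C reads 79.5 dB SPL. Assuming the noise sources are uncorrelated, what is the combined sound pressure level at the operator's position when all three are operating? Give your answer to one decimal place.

Incoherent sources sum as intensities:
L_total = 10·log₁₀(10^(77.1/10) + 10^(77.4/10) + 10^(79.5/10)) = 10·log₁₀(195400000) = 82.9 dB SPL.

82.9 dB SPL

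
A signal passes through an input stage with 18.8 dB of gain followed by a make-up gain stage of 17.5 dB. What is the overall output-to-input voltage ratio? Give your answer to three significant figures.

65.3

Net gain = 18.8 + 17.5 = 36.3 dB.
Voltage ratio = 10^(36.3/20) = 65.3.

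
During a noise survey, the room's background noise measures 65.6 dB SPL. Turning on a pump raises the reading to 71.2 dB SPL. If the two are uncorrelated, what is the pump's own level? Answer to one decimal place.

69.8 dB SPL

Remove the background by subtracting linear intensities:
L_src = 10·log₁₀(10^(71.2/10) − 10^(65.6/10)) = 10·log₁₀(9552000) = 69.8 dB SPL.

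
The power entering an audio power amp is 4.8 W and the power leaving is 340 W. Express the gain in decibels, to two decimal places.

18.50 dB

For a power ratio, dB = 10·log₁₀(P₂/P₁).
10·log₁₀(340/4.8) = 10·log₁₀(70.83) = 18.50 dB.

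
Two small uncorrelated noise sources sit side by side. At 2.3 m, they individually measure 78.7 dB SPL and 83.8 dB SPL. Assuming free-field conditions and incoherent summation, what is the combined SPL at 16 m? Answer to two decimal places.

68.12 dB SPL

Combined at 2.3 m: 10·log₁₀(10^(78.7/10)+10^(83.8/10)) = 84.969 dB SPL.
Then apply −20·log₁₀(16/2.3) = -16.848 dB → 68.12 dB SPL.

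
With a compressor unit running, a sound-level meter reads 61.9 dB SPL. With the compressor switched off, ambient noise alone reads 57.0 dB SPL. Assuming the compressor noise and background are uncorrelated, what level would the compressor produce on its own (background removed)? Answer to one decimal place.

60.2 dB SPL

Background correction is a power subtraction:
L_src = 10·log₁₀(10^(61.9/10) − 10^(57.0/10)) = 10·log₁₀(1048000) = 60.2 dB SPL.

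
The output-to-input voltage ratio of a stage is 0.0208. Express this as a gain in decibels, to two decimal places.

-33.64 dB

Voltage ratio → dB uses the 20·log₁₀ form:
20·log₁₀(0.0208) = -33.64 dB.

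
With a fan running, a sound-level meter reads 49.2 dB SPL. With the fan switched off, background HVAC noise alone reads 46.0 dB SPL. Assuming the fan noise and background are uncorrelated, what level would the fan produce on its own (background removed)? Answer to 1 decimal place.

Subtract intensities: L_src = 10·log₁₀(10^(L_total/10) − 10^(L_bg/10)).
L_src = 10·log₁₀(10^(49.2/10) − 10^(46.0/10)) = 10·log₁₀(43370) = 46.4 dB SPL.

46.4 dB SPL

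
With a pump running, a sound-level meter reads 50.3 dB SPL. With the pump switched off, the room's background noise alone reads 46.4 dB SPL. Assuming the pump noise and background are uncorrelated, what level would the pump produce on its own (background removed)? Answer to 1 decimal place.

Background correction is a power subtraction:
L_src = 10·log₁₀(10^(50.3/10) − 10^(46.4/10)) = 10·log₁₀(63500) = 48.0 dB SPL.

48.0 dB SPL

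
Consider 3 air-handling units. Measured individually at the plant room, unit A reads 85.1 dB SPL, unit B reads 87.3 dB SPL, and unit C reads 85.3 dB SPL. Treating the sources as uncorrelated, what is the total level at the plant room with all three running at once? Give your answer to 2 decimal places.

90.79 dB SPL

Add the sources as powers (linear), then convert back to dB:
L_total = 10·log₁₀(10^(85.1/10) + 10^(87.3/10) + 10^(85.3/10)) = 10·log₁₀(1199000000) = 90.79 dB SPL.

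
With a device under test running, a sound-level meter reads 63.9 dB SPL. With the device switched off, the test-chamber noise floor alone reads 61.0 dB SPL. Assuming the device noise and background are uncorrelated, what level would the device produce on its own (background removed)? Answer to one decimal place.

60.8 dB SPL

Subtract intensities: L_src = 10·log₁₀(10^(L_total/10) − 10^(L_bg/10)).
L_src = 10·log₁₀(10^(63.9/10) − 10^(61.0/10)) = 10·log₁₀(1196000) = 60.8 dB SPL.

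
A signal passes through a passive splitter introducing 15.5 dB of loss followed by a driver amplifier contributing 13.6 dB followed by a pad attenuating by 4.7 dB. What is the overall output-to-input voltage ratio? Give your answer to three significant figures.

0.468

Net gain = (−15.5) + 13.6 + (−4.7) = -6.6 dB.
Voltage ratio = 10^(-6.6/20) = 0.468.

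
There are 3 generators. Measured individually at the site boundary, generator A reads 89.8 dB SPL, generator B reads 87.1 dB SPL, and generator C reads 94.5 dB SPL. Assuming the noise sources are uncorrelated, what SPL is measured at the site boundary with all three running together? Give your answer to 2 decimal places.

96.32 dB SPL

Uncorrelated sources add in intensity (power), not in dB.
L_total = 10·log₁₀(10^(89.8/10) + 10^(87.1/10) + 10^(94.5/10)) = 10·log₁₀(4286000000) = 96.32 dB SPL.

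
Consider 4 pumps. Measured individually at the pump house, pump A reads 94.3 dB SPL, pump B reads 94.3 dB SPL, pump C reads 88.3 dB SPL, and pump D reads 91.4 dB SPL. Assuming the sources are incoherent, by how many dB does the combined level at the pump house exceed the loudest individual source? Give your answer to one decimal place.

4.4 dB

Add the sources as powers (linear), then convert back to dB:
L_total = 10·log₁₀(10^(94.3/10) + 10^(94.3/10) + 10^(88.3/10) + 10^(91.4/10)) = 98.72 dB SPL.
Excess over the loudest (94.3 dB): 98.72 − 94.3 = 4.4 dB.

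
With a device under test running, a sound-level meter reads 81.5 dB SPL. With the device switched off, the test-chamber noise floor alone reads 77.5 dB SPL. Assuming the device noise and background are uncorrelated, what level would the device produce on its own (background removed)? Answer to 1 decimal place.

79.3 dB SPL

Background correction is a power subtraction:
L_src = 10·log₁₀(10^(81.5/10) − 10^(77.5/10)) = 10·log₁₀(85020000) = 79.3 dB SPL.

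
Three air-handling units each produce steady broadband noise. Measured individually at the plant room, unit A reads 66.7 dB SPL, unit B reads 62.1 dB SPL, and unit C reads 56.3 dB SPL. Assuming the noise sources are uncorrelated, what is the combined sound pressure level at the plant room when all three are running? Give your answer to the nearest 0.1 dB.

68.3 dB SPL

Add the sources as powers (linear), then convert back to dB:
L_total = 10·log₁₀(10^(66.7/10) + 10^(62.1/10) + 10^(56.3/10)) = 10·log₁₀(6726000) = 68.3 dB SPL.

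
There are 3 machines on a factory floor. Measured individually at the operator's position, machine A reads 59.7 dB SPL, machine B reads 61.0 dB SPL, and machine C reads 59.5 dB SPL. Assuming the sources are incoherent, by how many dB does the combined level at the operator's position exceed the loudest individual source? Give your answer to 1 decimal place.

3.9 dB

Incoherent sources sum as intensities:
L_total = 10·log₁₀(10^(59.7/10) + 10^(61.0/10) + 10^(59.5/10)) = 64.89 dB SPL.
Excess over the loudest (61.0 dB): 64.89 − 61.0 = 3.9 dB.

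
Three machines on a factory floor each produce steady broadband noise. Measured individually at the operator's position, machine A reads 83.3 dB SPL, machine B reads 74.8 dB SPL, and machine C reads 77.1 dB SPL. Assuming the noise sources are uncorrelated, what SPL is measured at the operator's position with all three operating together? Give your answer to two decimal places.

Add the sources as powers (linear), then convert back to dB:
L_total = 10·log₁₀(10^(83.3/10) + 10^(74.8/10) + 10^(77.1/10)) = 10·log₁₀(295300000) = 84.70 dB SPL.

84.70 dB SPL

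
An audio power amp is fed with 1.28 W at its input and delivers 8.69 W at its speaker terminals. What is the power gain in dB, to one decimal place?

8.3 dB

Power is a power quantity, so gain = 10·log₁₀(P_out/P_in).
10·log₁₀(8.69/1.28) = 10·log₁₀(6.789) = 8.3 dB.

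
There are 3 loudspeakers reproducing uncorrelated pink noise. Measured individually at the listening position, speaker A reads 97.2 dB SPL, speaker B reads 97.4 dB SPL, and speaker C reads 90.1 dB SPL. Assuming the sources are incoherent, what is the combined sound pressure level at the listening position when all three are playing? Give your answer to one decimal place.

100.7 dB SPL

Uncorrelated sources add in intensity (power), not in dB.
L_total = 10·log₁₀(10^(97.2/10) + 10^(97.4/10) + 10^(90.1/10)) = 10·log₁₀(11767000000) = 100.7 dB SPL.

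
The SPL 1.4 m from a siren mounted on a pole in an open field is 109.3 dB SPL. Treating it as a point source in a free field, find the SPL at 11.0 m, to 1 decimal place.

91.4 dB SPL

Free-field point source: level drops by 20·log₁₀ of the distance ratio.
ΔL = −20·log₁₀(11.0/1.4) = -17.91 dB, so L₂ = 109.3 + (-17.91) = 91.4 dB SPL.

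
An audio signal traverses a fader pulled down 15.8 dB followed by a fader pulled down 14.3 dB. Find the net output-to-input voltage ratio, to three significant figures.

Net gain = (−15.8) + (−14.3) = -30.1 dB.
Voltage ratio = 10^(-30.1/20) = 0.0313.

0.0313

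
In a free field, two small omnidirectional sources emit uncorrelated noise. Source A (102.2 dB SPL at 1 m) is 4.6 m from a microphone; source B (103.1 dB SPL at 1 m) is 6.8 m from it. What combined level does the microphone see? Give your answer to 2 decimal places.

At the listener: L_A = 102.2 − 20·log₁₀(4.6) = 88.945 dB; L_B = 103.1 − 20·log₁₀(6.8) = 86.450 dB.
Combined: 10·log₁₀(10^(88.945/10)+10^(86.450/10)) = 90.88 dB SPL.

90.88 dB SPL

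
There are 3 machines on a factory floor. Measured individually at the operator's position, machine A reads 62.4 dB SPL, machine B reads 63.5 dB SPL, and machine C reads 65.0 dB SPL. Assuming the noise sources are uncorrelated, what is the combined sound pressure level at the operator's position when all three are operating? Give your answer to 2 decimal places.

Add the sources as powers (linear), then convert back to dB:
L_total = 10·log₁₀(10^(62.4/10) + 10^(63.5/10) + 10^(65.0/10)) = 10·log₁₀(7139000) = 68.54 dB SPL.

68.54 dB SPL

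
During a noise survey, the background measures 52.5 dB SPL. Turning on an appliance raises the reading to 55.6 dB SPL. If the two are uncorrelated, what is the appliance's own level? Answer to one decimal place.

Subtract intensities: L_src = 10·log₁₀(10^(L_total/10) − 10^(L_bg/10)).
L_src = 10·log₁₀(10^(55.6/10) − 10^(52.5/10)) = 10·log₁₀(185300) = 52.7 dB SPL.

52.7 dB SPL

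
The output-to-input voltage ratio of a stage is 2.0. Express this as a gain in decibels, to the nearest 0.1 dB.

For a voltage ratio, dB = 20·log₁₀(V₂/V₁).
20·log₁₀(2.0) = 6.0 dB.

6.0 dB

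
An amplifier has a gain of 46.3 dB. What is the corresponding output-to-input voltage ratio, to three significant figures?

Voltage ratio = 10^(dB/20).
10^(46.3/20) = 10^(2.315) = 207.

207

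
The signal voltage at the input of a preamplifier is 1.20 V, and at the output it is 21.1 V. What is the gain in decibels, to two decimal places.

24.90 dB

For a voltage ratio, dB = 20·log₁₀(V₂/V₁).
20·log₁₀(21.1/1.20) = 20·log₁₀(17.58) = 24.90 dB.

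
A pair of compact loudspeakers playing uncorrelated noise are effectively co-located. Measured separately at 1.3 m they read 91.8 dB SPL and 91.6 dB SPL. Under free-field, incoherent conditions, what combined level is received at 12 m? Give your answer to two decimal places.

Combined at 1.3 m: 10·log₁₀(10^(91.8/10)+10^(91.6/10)) = 94.711 dB SPL.
Then apply −20·log₁₀(12/1.3) = -19.305 dB → 75.41 dB SPL.

75.41 dB SPL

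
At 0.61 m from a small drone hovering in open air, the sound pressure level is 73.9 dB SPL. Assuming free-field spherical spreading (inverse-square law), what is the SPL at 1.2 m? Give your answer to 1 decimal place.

For a point source in a free field, ΔL = −20·log₁₀(d₂/d₁).
ΔL = −20·log₁₀(1.2/0.61) = -5.88 dB, so L₂ = 73.9 + (-5.88) = 68.0 dB SPL.

68.0 dB SPL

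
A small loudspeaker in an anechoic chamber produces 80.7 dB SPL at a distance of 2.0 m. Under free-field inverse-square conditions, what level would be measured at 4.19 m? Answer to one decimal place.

Free-field point source: level drops by 20·log₁₀ of the distance ratio.
ΔL = −20·log₁₀(4.19/2.0) = -6.42 dB, so L₂ = 80.7 + (-6.42) = 74.3 dB SPL.

74.3 dB SPL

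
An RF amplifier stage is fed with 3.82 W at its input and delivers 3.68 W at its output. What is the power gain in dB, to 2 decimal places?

For a power ratio, dB = 10·log₁₀(P₂/P₁).
10·log₁₀(3.68/3.82) = 10·log₁₀(0.9634) = -0.16 dB.

-0.16 dB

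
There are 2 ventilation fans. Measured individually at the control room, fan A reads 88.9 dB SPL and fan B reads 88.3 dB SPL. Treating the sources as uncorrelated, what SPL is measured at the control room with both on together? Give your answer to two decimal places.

Uncorrelated sources add in intensity (power), not in dB.
L_total = 10·log₁₀(10^(88.9/10) + 10^(88.3/10)) = 10·log₁₀(1452000000) = 91.62 dB SPL.

91.62 dB SPL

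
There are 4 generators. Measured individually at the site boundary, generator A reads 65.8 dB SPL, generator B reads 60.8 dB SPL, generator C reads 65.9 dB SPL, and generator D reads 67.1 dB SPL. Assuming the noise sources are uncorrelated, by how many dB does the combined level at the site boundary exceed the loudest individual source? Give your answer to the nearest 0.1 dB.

4.4 dB

Add the sources as powers (linear), then convert back to dB:
L_total = 10·log₁₀(10^(65.8/10) + 10^(60.8/10) + 10^(65.9/10) + 10^(67.1/10)) = 71.47 dB SPL.
Excess over the loudest (67.1 dB): 71.47 − 67.1 = 4.4 dB.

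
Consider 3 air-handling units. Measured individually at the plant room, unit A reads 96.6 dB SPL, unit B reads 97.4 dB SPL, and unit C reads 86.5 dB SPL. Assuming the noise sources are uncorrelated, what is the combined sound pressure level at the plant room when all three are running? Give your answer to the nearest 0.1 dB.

Uncorrelated sources add in intensity (power), not in dB.
L_total = 10·log₁₀(10^(96.6/10) + 10^(97.4/10) + 10^(86.5/10)) = 10·log₁₀(10513000000) = 100.2 dB SPL.

100.2 dB SPL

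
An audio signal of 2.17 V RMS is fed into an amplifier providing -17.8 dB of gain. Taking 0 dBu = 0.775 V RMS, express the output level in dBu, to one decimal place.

Input level: 20·log₁₀(2.17/0.775) = 8.94 dBu.
Output: 8.94 − 17.8 = -8.9 dBu.

-8.9 dBu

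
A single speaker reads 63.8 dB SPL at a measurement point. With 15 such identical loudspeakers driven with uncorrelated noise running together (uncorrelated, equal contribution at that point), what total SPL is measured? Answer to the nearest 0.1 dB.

15 equal incoherent sources raise the level by 10·log₁₀(15) = 11.76 dB.
L_total = 63.8 + 11.76 = 75.6 dB SPL.

75.6 dB SPL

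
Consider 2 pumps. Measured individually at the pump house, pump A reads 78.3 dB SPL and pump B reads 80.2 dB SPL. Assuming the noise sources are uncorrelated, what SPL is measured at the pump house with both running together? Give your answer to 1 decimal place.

82.4 dB SPL

Incoherent sources sum as intensities:
L_total = 10·log₁₀(10^(78.3/10) + 10^(80.2/10)) = 10·log₁₀(172300000) = 82.4 dB SPL.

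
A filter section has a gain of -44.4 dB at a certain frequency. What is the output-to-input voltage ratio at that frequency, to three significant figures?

0.00603

Voltage ratio = 10^(dB/20).
10^(-44.4/20) = 10^(-2.220) = 0.00603.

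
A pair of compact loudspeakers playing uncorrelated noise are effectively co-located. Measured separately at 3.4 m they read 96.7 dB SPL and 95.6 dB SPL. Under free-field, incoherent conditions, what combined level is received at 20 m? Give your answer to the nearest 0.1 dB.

83.8 dB SPL

Combined at 3.4 m: 10·log₁₀(10^(96.7/10)+10^(95.6/10)) = 99.20 dB SPL.
Then apply −20·log₁₀(20/3.4) = -15.39 dB → 83.8 dB SPL.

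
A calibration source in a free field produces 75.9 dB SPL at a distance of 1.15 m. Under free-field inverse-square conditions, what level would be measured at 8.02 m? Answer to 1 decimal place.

Free-field point source: level drops by 20·log₁₀ of the distance ratio.
ΔL = −20·log₁₀(8.02/1.15) = -16.87 dB, so L₂ = 75.9 + (-16.87) = 59.0 dB SPL.

59.0 dB SPL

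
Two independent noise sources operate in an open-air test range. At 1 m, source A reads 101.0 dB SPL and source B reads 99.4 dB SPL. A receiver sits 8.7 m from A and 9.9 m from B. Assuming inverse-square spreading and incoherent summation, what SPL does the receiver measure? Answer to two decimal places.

At the listener: L_A = 101.0 − 20·log₁₀(8.7) = 82.210 dB; L_B = 99.4 − 20·log₁₀(9.9) = 79.487 dB.
Combined: 10·log₁₀(10^(82.210/10)+10^(79.487/10)) = 84.07 dB SPL.

84.07 dB SPL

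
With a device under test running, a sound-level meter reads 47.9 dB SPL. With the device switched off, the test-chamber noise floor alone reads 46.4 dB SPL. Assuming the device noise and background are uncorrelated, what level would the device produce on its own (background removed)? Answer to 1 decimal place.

42.6 dB SPL

Remove the background by subtracting linear intensities:
L_src = 10·log₁₀(10^(47.9/10) − 10^(46.4/10)) = 10·log₁₀(18010) = 42.6 dB SPL.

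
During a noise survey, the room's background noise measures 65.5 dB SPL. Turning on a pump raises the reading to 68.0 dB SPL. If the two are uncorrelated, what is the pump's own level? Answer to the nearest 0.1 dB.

Subtract intensities: L_src = 10·log₁₀(10^(L_total/10) − 10^(L_bg/10)).
L_src = 10·log₁₀(10^(68.0/10) − 10^(65.5/10)) = 10·log₁₀(2761000) = 64.4 dB SPL.

64.4 dB SPL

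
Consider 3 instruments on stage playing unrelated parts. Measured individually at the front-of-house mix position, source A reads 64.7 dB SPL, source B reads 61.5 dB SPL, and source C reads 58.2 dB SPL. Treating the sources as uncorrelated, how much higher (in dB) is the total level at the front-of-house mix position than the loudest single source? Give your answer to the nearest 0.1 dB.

2.3 dB

Incoherent sources sum as intensities:
L_total = 10·log₁₀(10^(64.7/10) + 10^(61.5/10) + 10^(58.2/10)) = 67.01 dB SPL.
Excess over the loudest (64.7 dB): 67.01 − 64.7 = 2.3 dB.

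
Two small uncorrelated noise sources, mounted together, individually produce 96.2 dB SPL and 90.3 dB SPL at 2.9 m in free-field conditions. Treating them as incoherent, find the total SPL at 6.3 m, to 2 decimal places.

Combined at 2.9 m: 10·log₁₀(10^(96.2/10)+10^(90.3/10)) = 97.193 dB SPL.
Then apply −20·log₁₀(6.3/2.9) = -6.739 dB → 90.45 dB SPL.

90.45 dB SPL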